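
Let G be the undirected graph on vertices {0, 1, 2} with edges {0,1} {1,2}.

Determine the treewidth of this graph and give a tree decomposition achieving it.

Treewidth 1.
One such decomposition:
Bags: B1 = {0, 1}  B2 = {1, 2}
Tree: B1–B2

Each bag holds 2 vertices, so the decomposition has width 1, which upper-bounds the treewidth. G has an edge, so its treewidth is at least 1. Combining the bounds, tw(G) = 1.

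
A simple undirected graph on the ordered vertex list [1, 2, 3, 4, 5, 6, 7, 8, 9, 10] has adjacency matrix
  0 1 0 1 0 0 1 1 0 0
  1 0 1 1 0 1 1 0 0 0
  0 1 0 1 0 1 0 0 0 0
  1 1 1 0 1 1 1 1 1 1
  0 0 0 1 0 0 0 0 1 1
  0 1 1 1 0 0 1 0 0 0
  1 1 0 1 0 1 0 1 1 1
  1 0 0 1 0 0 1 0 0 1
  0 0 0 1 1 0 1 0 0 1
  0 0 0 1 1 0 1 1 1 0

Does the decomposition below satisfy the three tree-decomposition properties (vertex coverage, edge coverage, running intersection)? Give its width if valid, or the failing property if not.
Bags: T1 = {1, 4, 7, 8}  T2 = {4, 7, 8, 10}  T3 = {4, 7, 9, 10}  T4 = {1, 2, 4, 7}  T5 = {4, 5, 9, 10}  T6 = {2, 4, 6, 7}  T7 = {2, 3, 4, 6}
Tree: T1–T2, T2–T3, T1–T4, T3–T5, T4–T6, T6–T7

Checking the three conditions: (i) the bags cover all of {1, 2, 3, 4, 5, 6, 7, 8, 9, 10}; (ii) for each edge, some bag contains both endpoints; (iii) the bags containing any fixed vertex form a subtree. All hold, so the decomposition is valid with width 4 − 1 = 3.

Yes; width 3.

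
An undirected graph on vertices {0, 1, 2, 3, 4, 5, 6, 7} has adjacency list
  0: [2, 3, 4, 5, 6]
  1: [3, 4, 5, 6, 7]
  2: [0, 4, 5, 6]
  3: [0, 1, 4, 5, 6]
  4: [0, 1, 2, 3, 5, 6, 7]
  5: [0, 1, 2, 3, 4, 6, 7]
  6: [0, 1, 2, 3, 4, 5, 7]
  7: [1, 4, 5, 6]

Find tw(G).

4

A width-4 tree decomposition is:
Bags: B1 = {0, 3, 4, 5, 6}  B2 = {1, 3, 4, 5, 6}  B3 = {0, 2, 4, 5, 6}  B4 = {1, 4, 5, 6, 7}
Tree: B1–B2, B1–B3, B2–B4
The largest bag has 5 vertices, giving width 4; this decomposition certifies tw(G) ≤ 4. Conversely, {0, 2, 4, 5, 6} is a clique of size 5, and the vertices of any clique must share a bag in every tree decomposition; so some bag has ≥ 5 vertices and tw(G) ≥ 4. Hence tw(G) = 4 exactly.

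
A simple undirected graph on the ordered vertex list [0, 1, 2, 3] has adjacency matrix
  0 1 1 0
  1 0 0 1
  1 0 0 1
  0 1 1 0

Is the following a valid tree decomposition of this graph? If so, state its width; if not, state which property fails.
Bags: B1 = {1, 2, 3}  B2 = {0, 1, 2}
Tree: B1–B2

Yes; width 2.

Every vertex of G appears in some bag (union = {0, 1, 2, 3}); every edge is covered by a bag; and for each vertex v the set of bags containing v is connected in the bag tree. The decomposition is therefore valid. The largest bag has 3 vertices, so the width is 2.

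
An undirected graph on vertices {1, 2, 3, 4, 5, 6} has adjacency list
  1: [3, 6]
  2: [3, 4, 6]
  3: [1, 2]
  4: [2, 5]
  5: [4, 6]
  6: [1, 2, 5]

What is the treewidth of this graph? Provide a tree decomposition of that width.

Every bag has size at most 3, so the width is 3 − 1 = 2 and tw(G) ≤ 2. The edges 4–5–6–2–4 form a cycle, so G is not a tree and its treewidth is at least 2. The upper and lower bounds meet at 2, so that is the treewidth.

Treewidth 2.
One optimal decomposition is:
Bags: B1 = {2, 4, 5}  B2 = {2, 5, 6}  B3 = {2, 3, 6}  B4 = {1, 3, 6}
Tree: B1–B2, B2–B3, B3–B4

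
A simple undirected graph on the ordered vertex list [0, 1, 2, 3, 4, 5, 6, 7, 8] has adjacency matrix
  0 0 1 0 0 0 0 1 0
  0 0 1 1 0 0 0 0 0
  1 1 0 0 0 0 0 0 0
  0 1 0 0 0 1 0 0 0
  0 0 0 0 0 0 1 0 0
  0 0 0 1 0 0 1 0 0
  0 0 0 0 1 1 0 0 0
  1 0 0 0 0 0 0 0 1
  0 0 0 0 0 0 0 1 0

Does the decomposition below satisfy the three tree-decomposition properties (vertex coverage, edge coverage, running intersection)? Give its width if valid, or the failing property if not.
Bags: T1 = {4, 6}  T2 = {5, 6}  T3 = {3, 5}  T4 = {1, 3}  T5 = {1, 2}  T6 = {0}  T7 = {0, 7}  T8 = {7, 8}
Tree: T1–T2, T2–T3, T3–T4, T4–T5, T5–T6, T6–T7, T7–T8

A tree decomposition must satisfy three properties: every vertex lies in some bag; for every edge, both endpoints lie together in some bag; and for every vertex, the bags containing it form a connected subtree. Here edge (2,0) lies in no bag, so the decomposition is invalid.

No — edge (2,0) lies in no bag.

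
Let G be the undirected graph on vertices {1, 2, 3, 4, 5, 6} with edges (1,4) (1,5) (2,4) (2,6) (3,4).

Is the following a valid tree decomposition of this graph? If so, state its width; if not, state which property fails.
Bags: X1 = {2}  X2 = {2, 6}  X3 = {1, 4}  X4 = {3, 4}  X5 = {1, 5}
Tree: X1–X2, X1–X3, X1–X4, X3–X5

No — edge (4,2) lies in no bag.

A tree decomposition must satisfy three properties: every vertex lies in some bag; for every edge, both endpoints lie together in some bag; and for every vertex, the bags containing it form a connected subtree. Here edge (4,2) lies in no bag, so the decomposition is invalid.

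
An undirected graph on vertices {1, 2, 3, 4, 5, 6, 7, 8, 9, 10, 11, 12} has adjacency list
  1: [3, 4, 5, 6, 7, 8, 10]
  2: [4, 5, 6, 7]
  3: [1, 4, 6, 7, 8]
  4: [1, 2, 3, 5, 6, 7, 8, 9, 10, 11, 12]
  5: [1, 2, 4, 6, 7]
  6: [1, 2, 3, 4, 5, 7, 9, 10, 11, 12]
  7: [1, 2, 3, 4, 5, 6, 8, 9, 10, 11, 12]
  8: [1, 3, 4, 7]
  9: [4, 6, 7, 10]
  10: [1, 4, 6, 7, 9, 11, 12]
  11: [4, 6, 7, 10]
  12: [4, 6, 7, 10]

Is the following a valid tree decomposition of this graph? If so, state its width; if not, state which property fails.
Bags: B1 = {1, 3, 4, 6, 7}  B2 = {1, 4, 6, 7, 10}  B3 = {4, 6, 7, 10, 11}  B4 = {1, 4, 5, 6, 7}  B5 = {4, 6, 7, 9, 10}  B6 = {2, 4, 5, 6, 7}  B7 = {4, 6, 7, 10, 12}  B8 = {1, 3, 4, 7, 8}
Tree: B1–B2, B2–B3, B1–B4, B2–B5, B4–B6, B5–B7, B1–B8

Yes; width 4.

Every vertex of G appears in some bag (union = {1, 2, 3, 4, 5, 6, 7, 8, 9, 10, 11, 12}); every edge is covered by a bag; and for each vertex v the set of bags containing v is connected in the bag tree. The decomposition is therefore valid. The largest bag has 5 vertices, so the width is 4.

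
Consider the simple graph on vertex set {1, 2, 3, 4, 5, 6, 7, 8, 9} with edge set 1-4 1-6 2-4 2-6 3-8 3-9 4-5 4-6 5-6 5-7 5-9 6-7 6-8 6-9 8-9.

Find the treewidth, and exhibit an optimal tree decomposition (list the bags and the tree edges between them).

The largest bag has 3 vertices, giving width 2; this decomposition certifies tw(G) ≤ 2. On the other hand G contains the 3-clique {3, 8, 9}. A clique must lie in a single bag of any decomposition, so no decomposition can have width below 2. Therefore the treewidth is 2.

Treewidth 2.
Bags: B1 = {5, 6, 9}  B2 = {6, 8, 9}  B3 = {4, 5, 6}  B4 = {3, 8, 9}  B5 = {1, 4, 6}  B6 = {2, 4, 6}  B7 = {5, 6, 7}
Tree: B1–B2, B1–B3, B2–B4, B3–B5, B5–B6, B1–B7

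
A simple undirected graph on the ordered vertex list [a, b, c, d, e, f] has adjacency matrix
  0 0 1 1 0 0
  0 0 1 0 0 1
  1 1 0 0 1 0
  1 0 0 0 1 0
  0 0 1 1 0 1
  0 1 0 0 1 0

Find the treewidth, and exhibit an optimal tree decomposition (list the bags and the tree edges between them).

Treewidth 2.
One optimal decomposition is:
Bags: B1 = {b, e, f}  B2 = {b, c, e}  B3 = {c, d, e}  B4 = {a, c, d}
Tree: B1–B2, B2–B3, B3–B4

The largest bag has 3 vertices, giving width 2; this decomposition certifies tw(G) ≤ 2. For the lower bound, G contains the cycle f–b–c–e–f, so G is not a forest; only forests have treewidth ≤ 1, hence tw(G) ≥ 2. Hence tw(G) = 2 exactly.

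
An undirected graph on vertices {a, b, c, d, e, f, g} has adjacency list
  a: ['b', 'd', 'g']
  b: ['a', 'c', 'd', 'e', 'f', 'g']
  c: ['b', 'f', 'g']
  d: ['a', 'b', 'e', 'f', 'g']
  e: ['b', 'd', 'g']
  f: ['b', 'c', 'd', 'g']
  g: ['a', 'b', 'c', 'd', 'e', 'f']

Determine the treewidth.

A width-3 tree decomposition is:
Bags: B1 = {b, d, f, g}  B2 = {b, d, e, g}  B3 = {a, b, d, g}  B4 = {b, c, f, g}
Tree: B1–B2, B2–B3, B1–B4
Each bag holds 4 vertices, so the decomposition has width 3, which upper-bounds the treewidth. For the lower bound, the 4 vertices {b, d, e, g} are pairwise adjacent, and any tree decomposition puts a clique entirely inside one bag — forcing width ≥ 3. Combining the bounds, tw(G) = 3.

3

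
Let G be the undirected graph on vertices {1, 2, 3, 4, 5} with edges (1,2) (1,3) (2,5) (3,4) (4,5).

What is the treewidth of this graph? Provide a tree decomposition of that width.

Treewidth 2.
Bags: B1 = {2, 4, 5}  B2 = {1, 2, 4}  B3 = {1, 3, 4}
Tree: B1–B2, B2–B3

The largest bag has 3 vertices, giving width 2; this decomposition certifies tw(G) ≤ 2. For the lower bound, G contains the cycle 4–5–2–1–3–4, so G is not a forest; only forests have treewidth ≤ 1, hence tw(G) ≥ 2. The upper and lower bounds meet at 2, so that is the treewidth.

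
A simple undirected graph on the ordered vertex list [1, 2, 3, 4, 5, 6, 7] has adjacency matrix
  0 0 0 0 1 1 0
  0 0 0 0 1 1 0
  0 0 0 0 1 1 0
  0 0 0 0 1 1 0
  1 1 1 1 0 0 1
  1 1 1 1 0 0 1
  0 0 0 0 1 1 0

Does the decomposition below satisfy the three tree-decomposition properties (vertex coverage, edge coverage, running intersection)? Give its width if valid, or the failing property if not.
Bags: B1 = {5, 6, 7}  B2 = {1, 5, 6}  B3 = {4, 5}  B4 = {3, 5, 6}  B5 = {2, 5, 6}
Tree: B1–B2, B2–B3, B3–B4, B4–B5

A tree decomposition must satisfy three properties: every vertex lies in some bag; for every edge, both endpoints lie together in some bag; and for every vertex, the bags containing it form a connected subtree. Here edge (6,4) lies in no bag, so the decomposition is invalid.

No — edge (6,4) lies in no bag.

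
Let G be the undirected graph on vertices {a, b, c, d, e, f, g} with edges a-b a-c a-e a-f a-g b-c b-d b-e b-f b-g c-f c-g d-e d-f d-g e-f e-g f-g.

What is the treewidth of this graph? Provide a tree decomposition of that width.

The largest bag has 5 vertices, giving width 4; this decomposition certifies tw(G) ≤ 4. For the lower bound, the 5 vertices {b, d, e, f, g} are pairwise adjacent, and any tree decomposition puts a clique entirely inside one bag — forcing width ≥ 4. Combining the bounds, tw(G) = 4.

Treewidth 4.
One optimal decomposition is:
Bags: B1 = {a, b, e, f, g}  B2 = {a, b, c, f, g}  B3 = {b, d, e, f, g}
Tree: B1–B2, B1–B3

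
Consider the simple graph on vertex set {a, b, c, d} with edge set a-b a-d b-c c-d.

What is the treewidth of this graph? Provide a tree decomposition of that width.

Treewidth 2.
One optimal decomposition is:
Bags: B1 = {b, c, d}  B2 = {a, b, d}
Tree: B1–B2

The largest bag has 3 vertices, giving width 2; this decomposition certifies tw(G) ≤ 2. The edges d–c–b–a–d form a cycle, so G is not a tree and its treewidth is at least 2. The upper and lower bounds meet at 2, so that is the treewidth.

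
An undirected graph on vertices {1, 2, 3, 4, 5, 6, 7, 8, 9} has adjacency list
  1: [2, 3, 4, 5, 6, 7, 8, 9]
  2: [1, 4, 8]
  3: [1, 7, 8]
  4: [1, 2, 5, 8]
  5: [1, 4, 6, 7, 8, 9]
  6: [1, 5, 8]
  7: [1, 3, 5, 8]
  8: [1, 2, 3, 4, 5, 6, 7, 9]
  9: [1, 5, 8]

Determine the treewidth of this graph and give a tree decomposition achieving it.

Treewidth 3.
One such decomposition:
Bags: B1 = {1, 5, 7, 8}  B2 = {1, 3, 7, 8}  B3 = {1, 5, 6, 8}  B4 = {1, 4, 5, 8}  B5 = {1, 5, 8, 9}  B6 = {1, 2, 4, 8}
Tree: B1–B2, B1–B3, B1–B4, B3–B5, B4–B6

Each bag holds 4 vertices, so the decomposition has width 3, which upper-bounds the treewidth. On the other hand G contains the 4-clique {1, 2, 4, 8}. A clique must lie in a single bag of any decomposition, so no decomposition can have width below 3. Therefore the treewidth is 3.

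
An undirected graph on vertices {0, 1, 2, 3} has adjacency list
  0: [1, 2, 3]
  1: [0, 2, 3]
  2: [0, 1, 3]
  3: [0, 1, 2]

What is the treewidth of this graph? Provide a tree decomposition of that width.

Treewidth 3.
One optimal decomposition is:
Bags: B1 = {0, 1, 2, 3}
Tree: (single bag)

With just one bag of size 4, the width is 4 − 1 = 3, so tw(G) ≤ 3. For the lower bound, the 4 vertices {0, 1, 2, 3} are pairwise adjacent, and any tree decomposition puts a clique entirely inside one bag — forcing width ≥ 3. Therefore the treewidth is 3.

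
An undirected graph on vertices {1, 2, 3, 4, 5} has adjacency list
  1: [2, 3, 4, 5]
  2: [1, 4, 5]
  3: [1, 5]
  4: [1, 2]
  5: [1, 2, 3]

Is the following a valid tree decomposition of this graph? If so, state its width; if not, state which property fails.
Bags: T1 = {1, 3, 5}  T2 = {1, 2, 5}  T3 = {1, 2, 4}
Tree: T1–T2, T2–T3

Yes; width 2.

Vertex coverage: the bags together contain {1, 2, 3, 4, 5}, the full vertex set. Edge coverage: each edge of G has both endpoints in at least one bag. Running intersection: for every vertex, the bags containing it form a connected subtree. All three properties hold, so this is a valid tree decomposition of width max|bag| − 1 = 2, and hence tw(G) ≤ 2.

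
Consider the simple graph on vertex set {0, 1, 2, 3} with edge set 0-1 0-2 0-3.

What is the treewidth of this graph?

A width-1 tree decomposition is:
Bags: B1 = {0, 2}  B2 = {0, 1}  B3 = {0, 3}
Tree: B1–B2, B2–B3
Every bag has size at most 2, so the width is 2 − 1 = 1 and tw(G) ≤ 1. Any graph with an edge has treewidth ≥ 1, and G has the edge 0–2. The upper and lower bounds meet at 1, so that is the treewidth.

1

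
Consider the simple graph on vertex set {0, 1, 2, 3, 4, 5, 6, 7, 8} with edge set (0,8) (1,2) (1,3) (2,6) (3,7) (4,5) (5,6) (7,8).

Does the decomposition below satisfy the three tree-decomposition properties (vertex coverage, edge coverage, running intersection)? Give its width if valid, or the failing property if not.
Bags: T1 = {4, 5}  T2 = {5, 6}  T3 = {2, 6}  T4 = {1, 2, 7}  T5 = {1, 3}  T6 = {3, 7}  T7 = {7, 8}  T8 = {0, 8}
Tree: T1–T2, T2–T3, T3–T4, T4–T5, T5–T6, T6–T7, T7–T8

No — bags containing vertex 7 are not connected in the tree.

A tree decomposition must satisfy three properties: every vertex lies in some bag; for every edge, both endpoints lie together in some bag; and for every vertex, the bags containing it form a connected subtree. Here bags containing vertex 7 are not connected in the tree, so the decomposition is invalid.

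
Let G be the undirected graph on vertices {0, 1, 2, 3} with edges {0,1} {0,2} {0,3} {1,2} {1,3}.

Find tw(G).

A width-2 tree decomposition is:
Bags: B1 = {0, 1, 2}  B2 = {0, 1, 3}
Tree: B1–B2
Each bag holds 3 vertices, so the decomposition has width 2, which upper-bounds the treewidth. For the lower bound, the 3 vertices {0, 1, 2} are pairwise adjacent, and any tree decomposition puts a clique entirely inside one bag — forcing width ≥ 2. Therefore the treewidth is 2.

2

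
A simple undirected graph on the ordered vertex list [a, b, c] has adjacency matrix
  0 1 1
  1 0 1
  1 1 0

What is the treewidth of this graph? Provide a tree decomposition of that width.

Treewidth 2.
One optimal decomposition is:
Bags: B1 = {a, b, c}
Tree: (single bag)

With just one bag of size 3, the width is 3 − 1 = 2, so tw(G) ≤ 2. For the lower bound, the 3 vertices {a, b, c} are pairwise adjacent, and any tree decomposition puts a clique entirely inside one bag — forcing width ≥ 2. Combining the bounds, tw(G) = 2.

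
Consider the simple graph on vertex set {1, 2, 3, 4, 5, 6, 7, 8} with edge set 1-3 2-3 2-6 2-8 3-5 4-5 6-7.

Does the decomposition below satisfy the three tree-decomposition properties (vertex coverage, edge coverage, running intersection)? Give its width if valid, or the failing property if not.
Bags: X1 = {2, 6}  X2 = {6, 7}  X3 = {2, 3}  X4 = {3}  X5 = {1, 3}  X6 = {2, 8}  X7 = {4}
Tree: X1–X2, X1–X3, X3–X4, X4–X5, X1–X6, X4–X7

No — vertex 5 appears in no bag.

A tree decomposition must satisfy three properties: every vertex lies in some bag; for every edge, both endpoints lie together in some bag; and for every vertex, the bags containing it form a connected subtree. Here vertex 5 appears in no bag, so the decomposition is invalid.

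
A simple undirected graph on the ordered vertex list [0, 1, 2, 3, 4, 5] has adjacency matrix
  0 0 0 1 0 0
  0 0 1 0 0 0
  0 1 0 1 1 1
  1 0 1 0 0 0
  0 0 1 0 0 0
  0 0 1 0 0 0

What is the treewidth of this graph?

A width-1 tree decomposition is:
Bags: B1 = {2, 5}  B2 = {2, 3}  B3 = {0, 3}  B4 = {2, 4}  B5 = {1, 2}
Tree: B1–B2, B2–B3, B1–B4, B1–B5
The largest bag has 2 vertices, giving width 1; this decomposition certifies tw(G) ≤ 1. G has an edge, so its treewidth is at least 1. Hence tw(G) = 1 exactly.

1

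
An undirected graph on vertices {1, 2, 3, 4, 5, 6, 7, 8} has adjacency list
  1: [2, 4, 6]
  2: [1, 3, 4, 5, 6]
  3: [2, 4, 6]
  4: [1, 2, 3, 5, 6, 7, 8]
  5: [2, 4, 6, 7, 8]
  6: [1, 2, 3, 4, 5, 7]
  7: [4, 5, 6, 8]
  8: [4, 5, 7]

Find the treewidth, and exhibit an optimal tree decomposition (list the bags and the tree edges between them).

Each bag holds 4 vertices, so the decomposition has width 3, which upper-bounds the treewidth. For the lower bound, the 4 vertices {4, 5, 7, 8} are pairwise adjacent, and any tree decomposition puts a clique entirely inside one bag — forcing width ≥ 3. Combining the bounds, tw(G) = 3.

Treewidth 3.
One such decomposition:
Bags: B1 = {2, 3, 4, 6}  B2 = {2, 4, 5, 6}  B3 = {4, 5, 6, 7}  B4 = {1, 2, 4, 6}  B5 = {4, 5, 7, 8}
Tree: B1–B2, B2–B3, B2–B4, B3–B5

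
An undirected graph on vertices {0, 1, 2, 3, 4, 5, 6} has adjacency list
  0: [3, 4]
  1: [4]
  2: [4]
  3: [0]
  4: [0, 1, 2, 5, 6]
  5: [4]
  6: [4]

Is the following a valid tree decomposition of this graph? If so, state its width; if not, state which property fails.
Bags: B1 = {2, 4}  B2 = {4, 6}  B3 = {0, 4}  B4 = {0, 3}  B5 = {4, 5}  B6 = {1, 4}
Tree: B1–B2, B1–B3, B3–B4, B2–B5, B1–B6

Checking the three conditions: (i) the bags cover all of {0, 1, 2, 3, 4, 5, 6}; (ii) for each edge, some bag contains both endpoints; (iii) the bags containing any fixed vertex form a subtree. All hold, so the decomposition is valid with width 2 − 1 = 1.

Yes; width 1.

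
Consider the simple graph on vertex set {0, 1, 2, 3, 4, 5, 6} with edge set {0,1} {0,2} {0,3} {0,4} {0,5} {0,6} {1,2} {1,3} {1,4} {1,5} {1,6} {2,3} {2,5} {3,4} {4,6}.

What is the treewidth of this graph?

A width-3 tree decomposition is:
Bags: B1 = {0, 1, 3, 4}  B2 = {0, 1, 4, 6}  B3 = {0, 1, 2, 3}  B4 = {0, 1, 2, 5}
Tree: B1–B2, B1–B3, B3–B4
The largest bag has 4 vertices, giving width 3; this decomposition certifies tw(G) ≤ 3. Conversely, {0, 1, 2, 3} is a clique of size 4, and the vertices of any clique must share a bag in every tree decomposition; so some bag has ≥ 4 vertices and tw(G) ≥ 3. Hence tw(G) = 3 exactly.

3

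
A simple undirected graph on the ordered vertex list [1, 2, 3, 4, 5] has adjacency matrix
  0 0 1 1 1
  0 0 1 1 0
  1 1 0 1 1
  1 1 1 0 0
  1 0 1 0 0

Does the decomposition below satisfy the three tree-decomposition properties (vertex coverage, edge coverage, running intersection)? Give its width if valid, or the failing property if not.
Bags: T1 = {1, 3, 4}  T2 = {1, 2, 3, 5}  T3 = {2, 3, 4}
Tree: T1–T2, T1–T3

A tree decomposition must satisfy three properties: every vertex lies in some bag; for every edge, both endpoints lie together in some bag; and for every vertex, the bags containing it form a connected subtree. Here bags containing vertex 2 are not connected in the tree, so the decomposition is invalid.

No — bags containing vertex 2 are not connected in the tree.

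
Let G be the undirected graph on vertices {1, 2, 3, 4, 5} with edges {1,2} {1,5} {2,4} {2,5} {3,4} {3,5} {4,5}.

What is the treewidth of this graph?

A width-2 tree decomposition is:
Bags: B1 = {1, 2, 5}  B2 = {2, 4, 5}  B3 = {3, 4, 5}
Tree: B1–B2, B2–B3
The largest bag has 3 vertices, giving width 2; this decomposition certifies tw(G) ≤ 2. For the lower bound, the 3 vertices {1, 2, 5} are pairwise adjacent, and any tree decomposition puts a clique entirely inside one bag — forcing width ≥ 2. Therefore the treewidth is 2.

2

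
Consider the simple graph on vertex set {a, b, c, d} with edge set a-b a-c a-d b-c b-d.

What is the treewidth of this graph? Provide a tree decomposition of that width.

Treewidth 2.
Bags: B1 = {a, b, d}  B2 = {a, b, c}
Tree: B1–B2

The largest bag has 3 vertices, giving width 2; this decomposition certifies tw(G) ≤ 2. For the lower bound, the 3 vertices {a, b, d} are pairwise adjacent, and any tree decomposition puts a clique entirely inside one bag — forcing width ≥ 2. Therefore the treewidth is 2.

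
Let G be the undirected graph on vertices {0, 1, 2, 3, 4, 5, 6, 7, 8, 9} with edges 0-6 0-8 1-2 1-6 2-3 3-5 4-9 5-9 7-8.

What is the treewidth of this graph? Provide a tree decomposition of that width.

Treewidth 1.
One optimal decomposition is:
Bags: B1 = {7, 8}  B2 = {0, 8}  B3 = {0, 6}  B4 = {1, 6}  B5 = {1, 2}  B6 = {2, 3}  B7 = {3, 5}  B8 = {5, 9}  B9 = {4, 9}
Tree: B1–B2, B2–B3, B3–B4, B4–B5, B5–B6, B6–B7, B7–B8, B8–B9

Each bag holds 2 vertices, so the decomposition has width 1, which upper-bounds the treewidth. Any graph with an edge has treewidth ≥ 1, and G has the edge 7–8. Therefore the treewidth is 1.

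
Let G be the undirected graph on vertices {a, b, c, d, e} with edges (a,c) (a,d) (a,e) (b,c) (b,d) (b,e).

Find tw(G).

2

A width-2 tree decomposition is:
Bags: B1 = {a, b, c}  B2 = {a, b, d}  B3 = {a, b, e}
Tree: B1–B2, B2–B3
Each bag holds 3 vertices, so the decomposition has width 2, which upper-bounds the treewidth. Since b–c–a–d–b is a cycle in G, G is not acyclic. Forests are exactly the graphs of treewidth ≤ 1, so tw(G) ≥ 2. Therefore the treewidth is 2.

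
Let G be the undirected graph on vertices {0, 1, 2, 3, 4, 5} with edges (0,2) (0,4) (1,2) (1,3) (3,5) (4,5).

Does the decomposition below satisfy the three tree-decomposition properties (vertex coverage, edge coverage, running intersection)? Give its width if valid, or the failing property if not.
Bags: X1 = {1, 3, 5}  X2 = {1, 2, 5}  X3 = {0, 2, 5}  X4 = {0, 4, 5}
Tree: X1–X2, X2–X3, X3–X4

Vertex coverage: the bags together contain {0, 1, 2, 3, 4, 5}, the full vertex set. Edge coverage: each edge of G has both endpoints in at least one bag. Running intersection: for every vertex, the bags containing it form a connected subtree. All three properties hold, so this is a valid tree decomposition of width max|bag| − 1 = 2, and hence tw(G) ≤ 2.

Yes; width 2.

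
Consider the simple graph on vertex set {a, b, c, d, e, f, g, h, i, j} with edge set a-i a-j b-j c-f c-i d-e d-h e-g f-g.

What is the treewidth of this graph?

A width-1 tree decomposition is:
Bags: B1 = {d, h}  B2 = {d, e}  B3 = {e, g}  B4 = {f, g}  B5 = {c, f}  B6 = {c, i}  B7 = {a, i}  B8 = {a, j}  B9 = {b, j}
Tree: B1–B2, B2–B3, B3–B4, B4–B5, B5–B6, B6–B7, B7–B8, B8–B9
Each bag holds 2 vertices, so the decomposition has width 1, which upper-bounds the treewidth. Any graph with an edge has treewidth ≥ 1, and G has the edge h–d. Hence tw(G) = 1 exactly.

1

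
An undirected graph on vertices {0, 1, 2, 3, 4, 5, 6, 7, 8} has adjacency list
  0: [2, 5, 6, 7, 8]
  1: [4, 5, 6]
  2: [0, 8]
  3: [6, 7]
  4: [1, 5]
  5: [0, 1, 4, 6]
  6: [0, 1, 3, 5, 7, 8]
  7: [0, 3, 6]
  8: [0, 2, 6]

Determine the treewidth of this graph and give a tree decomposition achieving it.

Every bag has size at most 3, so the width is 3 − 1 = 2 and tw(G) ≤ 2. For the lower bound, the 3 vertices {0, 2, 8} are pairwise adjacent, and any tree decomposition puts a clique entirely inside one bag — forcing width ≥ 2. Combining the bounds, tw(G) = 2.

Treewidth 2.
One such decomposition:
Bags: B1 = {0, 6, 7}  B2 = {0, 5, 6}  B3 = {0, 6, 8}  B4 = {0, 2, 8}  B5 = {1, 5, 6}  B6 = {1, 4, 5}  B7 = {3, 6, 7}
Tree: B1–B2, B1–B3, B3–B4, B2–B5, B5–B6, B1–B7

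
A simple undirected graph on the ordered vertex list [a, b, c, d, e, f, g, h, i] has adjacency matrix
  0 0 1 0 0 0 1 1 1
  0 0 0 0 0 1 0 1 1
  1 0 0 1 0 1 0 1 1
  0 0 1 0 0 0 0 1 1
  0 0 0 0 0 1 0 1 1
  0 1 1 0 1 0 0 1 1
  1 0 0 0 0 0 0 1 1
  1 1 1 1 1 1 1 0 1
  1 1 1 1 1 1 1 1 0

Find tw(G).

3

A width-3 tree decomposition is:
Bags: B1 = {a, c, h, i}  B2 = {c, f, h, i}  B3 = {a, g, h, i}  B4 = {e, f, h, i}  B5 = {c, d, h, i}  B6 = {b, f, h, i}
Tree: B1–B2, B1–B3, B2–B4, B1–B5, B4–B6
Every bag has size at most 4, so the width is 4 − 1 = 3 and tw(G) ≤ 3. Conversely, {c, d, h, i} is a clique of size 4, and the vertices of any clique must share a bag in every tree decomposition; so some bag has ≥ 4 vertices and tw(G) ≥ 3. Hence tw(G) = 3 exactly.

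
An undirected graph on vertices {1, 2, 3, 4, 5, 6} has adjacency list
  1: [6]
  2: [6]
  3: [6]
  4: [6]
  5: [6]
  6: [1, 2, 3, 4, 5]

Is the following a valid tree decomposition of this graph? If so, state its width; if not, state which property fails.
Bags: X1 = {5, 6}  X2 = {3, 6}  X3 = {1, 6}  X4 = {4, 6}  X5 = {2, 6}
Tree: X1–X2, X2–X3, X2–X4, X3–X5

Vertex coverage: the bags together contain {1, 2, 3, 4, 5, 6}, the full vertex set. Edge coverage: each edge of G has both endpoints in at least one bag. Running intersection: for every vertex, the bags containing it form a connected subtree. All three properties hold, so this is a valid tree decomposition of width max|bag| − 1 = 1, and hence tw(G) ≤ 1.

Yes; width 1.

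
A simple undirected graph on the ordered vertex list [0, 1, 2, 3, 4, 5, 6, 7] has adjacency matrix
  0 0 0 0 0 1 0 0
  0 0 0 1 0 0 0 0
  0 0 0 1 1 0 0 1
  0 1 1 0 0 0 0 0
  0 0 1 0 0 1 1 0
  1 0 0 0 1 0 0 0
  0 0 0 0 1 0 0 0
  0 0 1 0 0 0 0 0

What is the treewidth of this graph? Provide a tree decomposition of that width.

Every bag has size at most 2, so the width is 2 − 1 = 1 and tw(G) ≤ 1. Since G has at least one edge (e.g. 4–2), it is not an edgeless graph, so tw(G) ≥ 1. The upper and lower bounds meet at 1, so that is the treewidth.

Treewidth 1.
One optimal decomposition is:
Bags: B1 = {2, 4}  B2 = {4, 5}  B3 = {4, 6}  B4 = {2, 7}  B5 = {0, 5}  B6 = {2, 3}  B7 = {1, 3}
Tree: B1–B2, B1–B3, B1–B4, B2–B5, B4–B6, B6–B7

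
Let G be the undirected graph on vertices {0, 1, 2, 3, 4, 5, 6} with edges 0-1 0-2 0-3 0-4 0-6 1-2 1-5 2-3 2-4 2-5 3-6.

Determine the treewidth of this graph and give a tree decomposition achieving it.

Treewidth 2.
One such decomposition:
Bags: B1 = {0, 2, 3}  B2 = {0, 3, 6}  B3 = {0, 2, 4}  B4 = {0, 1, 2}  B5 = {1, 2, 5}
Tree: B1–B2, B1–B3, B3–B4, B4–B5

The largest bag has 3 vertices, giving width 2; this decomposition certifies tw(G) ≤ 2. On the other hand G contains the 3-clique {0, 1, 2}. A clique must lie in a single bag of any decomposition, so no decomposition can have width below 2. Hence tw(G) = 2 exactly.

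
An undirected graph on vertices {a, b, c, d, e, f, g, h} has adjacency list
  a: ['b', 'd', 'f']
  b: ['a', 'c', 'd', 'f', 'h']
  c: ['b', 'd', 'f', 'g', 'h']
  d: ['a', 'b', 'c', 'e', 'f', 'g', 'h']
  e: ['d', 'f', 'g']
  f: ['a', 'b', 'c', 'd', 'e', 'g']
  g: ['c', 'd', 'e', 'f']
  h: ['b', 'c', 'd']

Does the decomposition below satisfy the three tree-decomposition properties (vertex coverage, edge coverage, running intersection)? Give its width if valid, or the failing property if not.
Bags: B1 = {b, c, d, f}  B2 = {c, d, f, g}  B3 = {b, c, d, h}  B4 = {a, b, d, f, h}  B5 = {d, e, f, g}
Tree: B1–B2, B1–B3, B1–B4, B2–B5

No — bags containing vertex h are not connected in the tree.

A tree decomposition must satisfy three properties: every vertex lies in some bag; for every edge, both endpoints lie together in some bag; and for every vertex, the bags containing it form a connected subtree. Here bags containing vertex h are not connected in the tree, so the decomposition is invalid.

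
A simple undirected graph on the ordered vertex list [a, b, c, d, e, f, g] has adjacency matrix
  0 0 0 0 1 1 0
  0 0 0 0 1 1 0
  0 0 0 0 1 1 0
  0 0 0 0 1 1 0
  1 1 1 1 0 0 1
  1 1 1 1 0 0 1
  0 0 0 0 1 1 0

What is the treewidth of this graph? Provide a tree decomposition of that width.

Treewidth 2.
One such decomposition:
Bags: B1 = {e, f, g}  B2 = {a, e, f}  B3 = {c, e, f}  B4 = {b, e, f}  B5 = {d, e, f}
Tree: B1–B2, B2–B3, B3–B4, B4–B5

Every bag has size at most 3, so the width is 3 − 1 = 2 and tw(G) ≤ 2. The edges f–g–e–a–f form a cycle, so G is not a tree and its treewidth is at least 2. The upper and lower bounds meet at 2, so that is the treewidth.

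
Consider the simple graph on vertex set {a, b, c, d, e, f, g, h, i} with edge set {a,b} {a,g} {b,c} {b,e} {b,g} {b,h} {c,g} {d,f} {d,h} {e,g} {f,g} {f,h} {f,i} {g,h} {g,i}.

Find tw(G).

2

A width-2 tree decomposition is:
Bags: B1 = {b, g, h}  B2 = {f, g, h}  B3 = {a, b, g}  B4 = {d, f, h}  B5 = {b, c, g}  B6 = {b, e, g}  B7 = {f, g, i}
Tree: B1–B2, B1–B3, B2–B4, B1–B5, B5–B6, B2–B7
Each bag holds 3 vertices, so the decomposition has width 2, which upper-bounds the treewidth. On the other hand G contains the 3-clique {d, f, h}. A clique must lie in a single bag of any decomposition, so no decomposition can have width below 2. The upper and lower bounds meet at 2, so that is the treewidth.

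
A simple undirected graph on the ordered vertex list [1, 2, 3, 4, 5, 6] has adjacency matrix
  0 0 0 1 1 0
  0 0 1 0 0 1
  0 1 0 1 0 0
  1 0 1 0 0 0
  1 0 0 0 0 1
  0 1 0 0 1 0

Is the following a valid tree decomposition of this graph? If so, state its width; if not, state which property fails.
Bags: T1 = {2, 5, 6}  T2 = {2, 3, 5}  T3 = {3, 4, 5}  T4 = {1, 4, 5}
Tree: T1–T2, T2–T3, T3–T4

Every vertex of G appears in some bag (union = {1, 2, 3, 4, 5, 6}); every edge is covered by a bag; and for each vertex v the set of bags containing v is connected in the bag tree. The decomposition is therefore valid. The largest bag has 3 vertices, so the width is 2.

Yes; width 2.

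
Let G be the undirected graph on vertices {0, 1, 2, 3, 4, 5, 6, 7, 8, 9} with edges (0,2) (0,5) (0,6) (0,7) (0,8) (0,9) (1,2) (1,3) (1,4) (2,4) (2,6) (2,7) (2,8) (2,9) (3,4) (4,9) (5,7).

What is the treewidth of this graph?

2

A width-2 tree decomposition is:
Bags: B1 = {0, 2, 9}  B2 = {0, 2, 7}  B3 = {2, 4, 9}  B4 = {0, 2, 6}  B5 = {0, 5, 7}  B6 = {0, 2, 8}  B7 = {1, 2, 4}  B8 = {1, 3, 4}
Tree: B1–B2, B1–B3, B1–B4, B2–B5, B1–B6, B3–B7, B7–B8
The largest bag has 3 vertices, giving width 2; this decomposition certifies tw(G) ≤ 2. For the lower bound, the 3 vertices {0, 2, 8} are pairwise adjacent, and any tree decomposition puts a clique entirely inside one bag — forcing width ≥ 2. Therefore the treewidth is 2.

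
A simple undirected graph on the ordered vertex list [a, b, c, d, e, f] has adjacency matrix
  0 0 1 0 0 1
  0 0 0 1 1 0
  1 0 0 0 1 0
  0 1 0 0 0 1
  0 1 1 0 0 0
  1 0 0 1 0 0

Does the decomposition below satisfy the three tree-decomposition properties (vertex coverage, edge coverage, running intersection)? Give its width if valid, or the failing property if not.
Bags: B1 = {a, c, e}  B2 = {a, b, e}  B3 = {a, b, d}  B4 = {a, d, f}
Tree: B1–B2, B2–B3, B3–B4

Every vertex of G appears in some bag (union = {a, b, c, d, e, f}); every edge is covered by a bag; and for each vertex v the set of bags containing v is connected in the bag tree. The decomposition is therefore valid. The largest bag has 3 vertices, so the width is 2.

Yes; width 2.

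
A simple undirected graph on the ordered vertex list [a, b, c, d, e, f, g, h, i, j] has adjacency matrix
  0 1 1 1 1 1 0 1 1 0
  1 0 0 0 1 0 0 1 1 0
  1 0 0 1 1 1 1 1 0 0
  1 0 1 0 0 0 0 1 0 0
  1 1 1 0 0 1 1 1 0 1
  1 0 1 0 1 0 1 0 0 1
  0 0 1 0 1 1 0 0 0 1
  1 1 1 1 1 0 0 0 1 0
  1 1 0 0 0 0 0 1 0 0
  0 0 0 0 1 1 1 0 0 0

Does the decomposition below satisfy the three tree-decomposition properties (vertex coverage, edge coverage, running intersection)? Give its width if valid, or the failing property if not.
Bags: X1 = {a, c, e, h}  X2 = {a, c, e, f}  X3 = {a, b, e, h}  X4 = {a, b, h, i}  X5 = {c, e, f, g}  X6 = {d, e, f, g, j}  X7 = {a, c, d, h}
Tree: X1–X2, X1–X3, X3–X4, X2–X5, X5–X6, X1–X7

No — bags containing vertex d are not connected in the tree.

A tree decomposition must satisfy three properties: every vertex lies in some bag; for every edge, both endpoints lie together in some bag; and for every vertex, the bags containing it form a connected subtree. Here bags containing vertex d are not connected in the tree, so the decomposition is invalid.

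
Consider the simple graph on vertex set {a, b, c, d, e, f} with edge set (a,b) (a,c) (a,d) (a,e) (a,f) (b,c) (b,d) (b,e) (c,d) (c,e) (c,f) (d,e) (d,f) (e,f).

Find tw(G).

A width-4 tree decomposition is:
Bags: B1 = {a, c, d, e, f}  B2 = {a, b, c, d, e}
Tree: B1–B2
Every bag has size at most 5, so the width is 5 − 1 = 4 and tw(G) ≤ 4. For the lower bound, the 5 vertices {a, c, d, e, f} are pairwise adjacent, and any tree decomposition puts a clique entirely inside one bag — forcing width ≥ 4. The upper and lower bounds meet at 4, so that is the treewidth.

4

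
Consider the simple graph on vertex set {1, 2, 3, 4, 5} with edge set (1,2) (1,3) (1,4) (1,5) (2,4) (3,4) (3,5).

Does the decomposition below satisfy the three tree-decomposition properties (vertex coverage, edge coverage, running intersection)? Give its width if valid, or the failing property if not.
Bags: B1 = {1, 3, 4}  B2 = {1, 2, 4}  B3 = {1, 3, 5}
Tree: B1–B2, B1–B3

Yes; width 2.

Vertex coverage: the bags together contain {1, 2, 3, 4, 5}, the full vertex set. Edge coverage: each edge of G has both endpoints in at least one bag. Running intersection: for every vertex, the bags containing it form a connected subtree. All three properties hold, so this is a valid tree decomposition of width max|bag| − 1 = 2, and hence tw(G) ≤ 2.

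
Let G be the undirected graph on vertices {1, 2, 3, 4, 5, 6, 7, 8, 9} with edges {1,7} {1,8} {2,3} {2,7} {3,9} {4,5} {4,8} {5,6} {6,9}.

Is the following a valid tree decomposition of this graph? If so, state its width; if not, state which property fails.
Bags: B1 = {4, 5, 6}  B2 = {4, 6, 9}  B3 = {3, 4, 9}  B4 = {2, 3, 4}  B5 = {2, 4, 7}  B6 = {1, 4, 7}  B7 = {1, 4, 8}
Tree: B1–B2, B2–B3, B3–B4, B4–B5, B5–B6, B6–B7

Every vertex of G appears in some bag (union = {1, 2, 3, 4, 5, 6, 7, 8, 9}); every edge is covered by a bag; and for each vertex v the set of bags containing v is connected in the bag tree. The decomposition is therefore valid. The largest bag has 3 vertices, so the width is 2.

Yes; width 2.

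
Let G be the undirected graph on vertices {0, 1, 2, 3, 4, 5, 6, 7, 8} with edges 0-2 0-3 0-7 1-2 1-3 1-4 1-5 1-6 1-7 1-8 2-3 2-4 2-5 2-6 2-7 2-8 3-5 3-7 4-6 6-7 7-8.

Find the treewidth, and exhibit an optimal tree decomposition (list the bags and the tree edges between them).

The largest bag has 4 vertices, giving width 3; this decomposition certifies tw(G) ≤ 3. For the lower bound, the 4 vertices {0, 2, 3, 7} are pairwise adjacent, and any tree decomposition puts a clique entirely inside one bag — forcing width ≥ 3. The upper and lower bounds meet at 3, so that is the treewidth.

Treewidth 3.
Bags: B1 = {1, 2, 7, 8}  B2 = {1, 2, 3, 7}  B3 = {0, 2, 3, 7}  B4 = {1, 2, 6, 7}  B5 = {1, 2, 3, 5}  B6 = {1, 2, 4, 6}
Tree: B1–B2, B2–B3, B1–B4, B2–B5, B4–B6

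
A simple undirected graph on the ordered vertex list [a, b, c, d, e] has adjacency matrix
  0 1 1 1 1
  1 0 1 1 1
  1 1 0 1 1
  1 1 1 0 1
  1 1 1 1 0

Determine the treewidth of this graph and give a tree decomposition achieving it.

Treewidth 4.
Bags: B1 = {a, b, c, d, e}
Tree: (single bag)

With just one bag of size 5, the width is 5 − 1 = 4, so tw(G) ≤ 4. Conversely, {a, b, c, d, e} is a clique of size 5, and the vertices of any clique must share a bag in every tree decomposition; so some bag has ≥ 5 vertices and tw(G) ≥ 4. The upper and lower bounds meet at 4, so that is the treewidth.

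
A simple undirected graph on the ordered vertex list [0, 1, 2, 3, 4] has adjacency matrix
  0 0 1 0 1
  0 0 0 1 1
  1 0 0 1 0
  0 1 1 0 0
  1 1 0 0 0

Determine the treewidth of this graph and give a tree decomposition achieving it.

Every bag has size at most 3, so the width is 3 − 1 = 2 and tw(G) ≤ 2. The edges 0–2–3–1–4–0 form a cycle, so G is not a tree and its treewidth is at least 2. Combining the bounds, tw(G) = 2.

Treewidth 2.
One optimal decomposition is:
Bags: B1 = {0, 2, 3}  B2 = {0, 1, 3}  B3 = {0, 1, 4}
Tree: B1–B2, B2–B3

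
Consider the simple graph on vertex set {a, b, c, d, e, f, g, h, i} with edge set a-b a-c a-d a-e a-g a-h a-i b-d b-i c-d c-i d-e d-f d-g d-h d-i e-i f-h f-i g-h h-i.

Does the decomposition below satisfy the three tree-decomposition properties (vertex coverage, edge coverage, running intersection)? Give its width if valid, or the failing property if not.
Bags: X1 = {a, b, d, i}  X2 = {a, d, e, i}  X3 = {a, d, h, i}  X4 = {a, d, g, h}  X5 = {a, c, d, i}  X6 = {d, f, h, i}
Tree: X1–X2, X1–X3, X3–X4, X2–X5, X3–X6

Yes; width 3.

Checking the three conditions: (i) the bags cover all of {a, b, c, d, e, f, g, h, i}; (ii) for each edge, some bag contains both endpoints; (iii) the bags containing any fixed vertex form a subtree. All hold, so the decomposition is valid with width 4 − 1 = 3.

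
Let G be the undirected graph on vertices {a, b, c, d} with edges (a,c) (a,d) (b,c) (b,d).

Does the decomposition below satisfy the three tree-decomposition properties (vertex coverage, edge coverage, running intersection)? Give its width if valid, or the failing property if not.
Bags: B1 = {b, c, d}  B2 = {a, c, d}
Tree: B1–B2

Vertex coverage: the bags together contain {a, b, c, d}, the full vertex set. Edge coverage: each edge of G has both endpoints in at least one bag. Running intersection: for every vertex, the bags containing it form a connected subtree. All three properties hold, so this is a valid tree decomposition of width max|bag| − 1 = 2, and hence tw(G) ≤ 2.

Yes; width 2.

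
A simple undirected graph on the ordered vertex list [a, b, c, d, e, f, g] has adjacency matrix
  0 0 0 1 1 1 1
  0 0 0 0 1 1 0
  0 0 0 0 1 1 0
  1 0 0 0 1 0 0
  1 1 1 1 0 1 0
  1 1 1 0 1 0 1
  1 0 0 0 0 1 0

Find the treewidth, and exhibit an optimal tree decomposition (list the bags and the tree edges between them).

Treewidth 2.
One optimal decomposition is:
Bags: B1 = {b, e, f}  B2 = {a, e, f}  B3 = {a, d, e}  B4 = {c, e, f}  B5 = {a, f, g}
Tree: B1–B2, B2–B3, B2–B4, B2–B5

Every bag has size at most 3, so the width is 3 − 1 = 2 and tw(G) ≤ 2. Conversely, {a, d, e} is a clique of size 3, and the vertices of any clique must share a bag in every tree decomposition; so some bag has ≥ 3 vertices and tw(G) ≥ 2. Combining the bounds, tw(G) = 2.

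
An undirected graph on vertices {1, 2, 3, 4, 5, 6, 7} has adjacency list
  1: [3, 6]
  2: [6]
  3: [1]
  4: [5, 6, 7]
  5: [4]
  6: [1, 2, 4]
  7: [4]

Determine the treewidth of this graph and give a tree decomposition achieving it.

Every bag has size at most 2, so the width is 2 − 1 = 1 and tw(G) ≤ 1. Since G has at least one edge (e.g. 4–6), it is not an edgeless graph, so tw(G) ≥ 1. Combining the bounds, tw(G) = 1.

Treewidth 1.
One such decomposition:
Bags: B1 = {4, 6}  B2 = {4, 5}  B3 = {1, 6}  B4 = {1, 3}  B5 = {2, 6}  B6 = {4, 7}
Tree: B1–B2, B1–B3, B3–B4, B1–B5, B1–B6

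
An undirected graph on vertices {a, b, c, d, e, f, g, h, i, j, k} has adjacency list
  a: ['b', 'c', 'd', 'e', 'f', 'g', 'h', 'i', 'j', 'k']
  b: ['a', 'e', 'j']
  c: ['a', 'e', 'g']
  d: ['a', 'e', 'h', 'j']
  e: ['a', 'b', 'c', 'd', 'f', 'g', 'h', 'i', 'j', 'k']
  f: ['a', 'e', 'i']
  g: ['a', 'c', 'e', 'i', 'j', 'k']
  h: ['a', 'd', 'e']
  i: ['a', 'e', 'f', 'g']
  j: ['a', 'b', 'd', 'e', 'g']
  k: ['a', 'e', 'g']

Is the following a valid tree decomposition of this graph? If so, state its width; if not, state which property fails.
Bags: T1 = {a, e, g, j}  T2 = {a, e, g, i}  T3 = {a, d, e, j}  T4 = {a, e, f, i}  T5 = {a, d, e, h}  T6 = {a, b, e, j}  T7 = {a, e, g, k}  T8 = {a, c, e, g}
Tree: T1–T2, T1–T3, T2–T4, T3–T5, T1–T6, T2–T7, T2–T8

Checking the three conditions: (i) the bags cover all of {a, b, c, d, e, f, g, h, i, j, k}; (ii) for each edge, some bag contains both endpoints; (iii) the bags containing any fixed vertex form a subtree. All hold, so the decomposition is valid with width 4 − 1 = 3.

Yes; width 3.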